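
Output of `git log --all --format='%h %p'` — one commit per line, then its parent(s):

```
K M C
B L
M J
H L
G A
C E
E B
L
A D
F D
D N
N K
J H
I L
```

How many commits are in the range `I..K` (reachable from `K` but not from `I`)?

Reachable from K: {B, C, E, H, J, K, L, M}.
Reachable from I: {I, L}.
In K's history but not I's: {B, C, E, H, J, K, M} — 7 commits.

7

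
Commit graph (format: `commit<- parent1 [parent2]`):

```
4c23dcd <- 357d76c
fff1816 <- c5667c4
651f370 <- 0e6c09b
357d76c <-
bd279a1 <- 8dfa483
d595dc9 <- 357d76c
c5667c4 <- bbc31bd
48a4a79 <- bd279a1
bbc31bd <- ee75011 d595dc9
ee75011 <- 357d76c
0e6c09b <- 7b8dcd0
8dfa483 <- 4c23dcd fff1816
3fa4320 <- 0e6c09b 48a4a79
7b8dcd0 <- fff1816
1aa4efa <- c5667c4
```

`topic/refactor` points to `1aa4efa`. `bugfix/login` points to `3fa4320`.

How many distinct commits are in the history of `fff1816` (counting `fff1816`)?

Walking parent pointers from fff1816: reachable set = {357d76c, bbc31bd, c5667c4, d595dc9, ee75011, fff1816}.
That is 6 commits.

6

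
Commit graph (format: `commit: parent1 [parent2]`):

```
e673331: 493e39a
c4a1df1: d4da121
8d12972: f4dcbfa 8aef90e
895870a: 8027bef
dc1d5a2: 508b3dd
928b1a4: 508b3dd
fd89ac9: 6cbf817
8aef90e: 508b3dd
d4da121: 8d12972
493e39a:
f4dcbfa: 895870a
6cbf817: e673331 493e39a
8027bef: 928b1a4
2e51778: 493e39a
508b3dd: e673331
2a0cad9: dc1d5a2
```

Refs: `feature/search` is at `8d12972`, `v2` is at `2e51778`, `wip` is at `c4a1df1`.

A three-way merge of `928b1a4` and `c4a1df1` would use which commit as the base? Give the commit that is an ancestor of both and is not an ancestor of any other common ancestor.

928b1a4

Ancestors of 928b1a4: {493e39a, 508b3dd, 928b1a4, e673331}.
Ancestors of c4a1df1: {493e39a, 508b3dd, 8027bef, 895870a, 8aef90e, 8d12972, 928b1a4, c4a1df1, d4da121, e673331, f4dcbfa}.
Common ancestors: {493e39a, 508b3dd, 928b1a4, e673331}.
Among these, 928b1a4 is not an ancestor of any other common ancestor — it is the merge base.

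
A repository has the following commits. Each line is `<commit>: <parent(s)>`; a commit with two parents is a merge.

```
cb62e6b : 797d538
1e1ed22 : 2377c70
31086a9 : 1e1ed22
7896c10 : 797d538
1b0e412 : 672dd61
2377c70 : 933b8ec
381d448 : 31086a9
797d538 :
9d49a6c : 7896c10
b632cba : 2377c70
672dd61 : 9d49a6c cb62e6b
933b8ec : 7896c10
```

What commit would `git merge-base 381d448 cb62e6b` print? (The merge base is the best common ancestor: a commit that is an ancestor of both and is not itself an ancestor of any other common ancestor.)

Ancestors of 381d448: {1e1ed22, 2377c70, 31086a9, 381d448, 7896c10, 797d538, 933b8ec}.
Ancestors of cb62e6b: {797d538, cb62e6b}.
Common ancestors: {797d538}.
The only common ancestor is 797d538, so it is the merge base.

797d538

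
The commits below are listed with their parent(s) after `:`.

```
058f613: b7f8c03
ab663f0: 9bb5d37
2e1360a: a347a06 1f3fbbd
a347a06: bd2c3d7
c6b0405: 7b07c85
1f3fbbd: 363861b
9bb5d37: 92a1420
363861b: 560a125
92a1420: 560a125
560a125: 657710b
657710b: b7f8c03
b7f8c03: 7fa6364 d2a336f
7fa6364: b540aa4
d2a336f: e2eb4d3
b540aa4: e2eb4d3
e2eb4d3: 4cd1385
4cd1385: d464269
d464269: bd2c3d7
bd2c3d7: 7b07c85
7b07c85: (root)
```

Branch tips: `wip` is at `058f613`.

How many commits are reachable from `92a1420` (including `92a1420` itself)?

12

Walking parent pointers from 92a1420: reachable set = {4cd1385, 560a125, 657710b, 7b07c85, 7fa6364, 92a1420, b540aa4, b7f8c03, bd2c3d7, d2a336f, d464269, e2eb4d3}.
That is 12 commits.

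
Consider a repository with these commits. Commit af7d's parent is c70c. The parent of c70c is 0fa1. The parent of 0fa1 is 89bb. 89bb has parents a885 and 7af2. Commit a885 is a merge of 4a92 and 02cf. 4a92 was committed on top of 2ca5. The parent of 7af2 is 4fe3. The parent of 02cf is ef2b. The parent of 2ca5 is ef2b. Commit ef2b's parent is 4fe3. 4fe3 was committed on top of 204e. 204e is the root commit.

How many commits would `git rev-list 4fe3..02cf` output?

Reachable from 02cf: {02cf, 204e, 4fe3, ef2b}.
Reachable from 4fe3: {204e, 4fe3}.
In 02cf's history but not 4fe3's: {02cf, ef2b} — 2 commits.

2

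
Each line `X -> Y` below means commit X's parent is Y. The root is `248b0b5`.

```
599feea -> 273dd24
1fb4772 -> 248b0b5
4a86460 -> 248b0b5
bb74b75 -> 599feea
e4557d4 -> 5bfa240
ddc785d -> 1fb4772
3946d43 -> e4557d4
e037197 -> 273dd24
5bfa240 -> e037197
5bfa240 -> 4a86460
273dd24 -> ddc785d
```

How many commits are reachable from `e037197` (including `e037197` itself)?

5

Walking parent pointers from e037197: reachable set = {1fb4772, 248b0b5, 273dd24, ddc785d, e037197}.
That is 5 commits.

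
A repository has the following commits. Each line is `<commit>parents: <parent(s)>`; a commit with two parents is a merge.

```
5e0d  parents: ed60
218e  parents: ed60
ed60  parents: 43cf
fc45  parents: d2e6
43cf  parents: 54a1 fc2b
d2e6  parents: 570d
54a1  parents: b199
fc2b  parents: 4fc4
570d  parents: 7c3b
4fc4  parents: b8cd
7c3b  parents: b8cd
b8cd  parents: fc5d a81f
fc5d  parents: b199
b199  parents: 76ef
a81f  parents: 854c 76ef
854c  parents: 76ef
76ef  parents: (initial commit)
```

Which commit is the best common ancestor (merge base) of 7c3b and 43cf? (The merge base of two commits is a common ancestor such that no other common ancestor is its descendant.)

b8cd

Ancestors of 7c3b: {76ef, 7c3b, 854c, a81f, b199, b8cd, fc5d}.
Ancestors of 43cf: {43cf, 4fc4, 54a1, 76ef, 854c, a81f, b199, b8cd, fc2b, fc5d}.
Common ancestors: {76ef, 854c, a81f, b199, b8cd, fc5d}.
Among these, b8cd is not an ancestor of any other common ancestor — it is the merge base.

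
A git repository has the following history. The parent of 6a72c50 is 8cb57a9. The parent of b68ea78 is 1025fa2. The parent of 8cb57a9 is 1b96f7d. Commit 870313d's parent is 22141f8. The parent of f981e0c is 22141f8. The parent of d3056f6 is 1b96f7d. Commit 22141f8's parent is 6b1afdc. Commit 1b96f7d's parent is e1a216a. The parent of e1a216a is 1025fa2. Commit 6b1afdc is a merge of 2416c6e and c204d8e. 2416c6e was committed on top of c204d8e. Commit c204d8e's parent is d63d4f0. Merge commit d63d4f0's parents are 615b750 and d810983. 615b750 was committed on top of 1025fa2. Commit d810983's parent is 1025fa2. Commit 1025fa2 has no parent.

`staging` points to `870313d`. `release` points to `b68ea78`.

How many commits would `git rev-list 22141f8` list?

8

Walking parent pointers from 22141f8: reachable set = {1025fa2, 22141f8, 2416c6e, 615b750, 6b1afdc, c204d8e, d63d4f0, d810983}.
That is 8 commits.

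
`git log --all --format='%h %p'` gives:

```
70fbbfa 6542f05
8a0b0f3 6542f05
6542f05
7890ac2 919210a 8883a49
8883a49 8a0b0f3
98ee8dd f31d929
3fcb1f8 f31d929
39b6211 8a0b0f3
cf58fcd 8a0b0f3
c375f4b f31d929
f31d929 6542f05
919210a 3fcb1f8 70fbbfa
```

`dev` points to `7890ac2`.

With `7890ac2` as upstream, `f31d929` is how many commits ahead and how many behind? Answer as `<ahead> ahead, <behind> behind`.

0 ahead, 6 behind

Reachable from f31d929: {6542f05, f31d929}.
Reachable from 7890ac2: {3fcb1f8, 6542f05, 70fbbfa, 7890ac2, 8883a49, 8a0b0f3, 919210a, f31d929}.
Only in f31d929's history (ahead): {} — 0.
Only in 7890ac2's history (behind): {3fcb1f8, 70fbbfa, 7890ac2, 8883a49, 8a0b0f3, 919210a} — 6.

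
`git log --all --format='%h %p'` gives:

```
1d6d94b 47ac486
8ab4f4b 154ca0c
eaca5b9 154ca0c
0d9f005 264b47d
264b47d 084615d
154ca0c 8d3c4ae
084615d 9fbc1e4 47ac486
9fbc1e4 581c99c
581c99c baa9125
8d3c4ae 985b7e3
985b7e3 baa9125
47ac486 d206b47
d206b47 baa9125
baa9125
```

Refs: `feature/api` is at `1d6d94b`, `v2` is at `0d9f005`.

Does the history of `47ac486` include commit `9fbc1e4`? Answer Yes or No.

Ancestors of 47ac486: {47ac486, baa9125, d206b47}.
9fbc1e4 is not in that set, so it is not an ancestor of 47ac486.

No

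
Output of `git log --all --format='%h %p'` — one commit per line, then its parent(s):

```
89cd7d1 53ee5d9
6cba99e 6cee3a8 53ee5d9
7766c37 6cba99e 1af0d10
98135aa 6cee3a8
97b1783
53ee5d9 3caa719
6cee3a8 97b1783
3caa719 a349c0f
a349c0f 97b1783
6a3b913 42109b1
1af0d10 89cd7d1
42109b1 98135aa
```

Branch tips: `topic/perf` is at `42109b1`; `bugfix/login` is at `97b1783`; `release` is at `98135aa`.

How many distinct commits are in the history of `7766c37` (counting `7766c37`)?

Walking parent pointers from 7766c37: reachable set = {1af0d10, 3caa719, 53ee5d9, 6cba99e, 6cee3a8, 7766c37, 89cd7d1, 97b1783, a349c0f}.
That is 9 commits.

9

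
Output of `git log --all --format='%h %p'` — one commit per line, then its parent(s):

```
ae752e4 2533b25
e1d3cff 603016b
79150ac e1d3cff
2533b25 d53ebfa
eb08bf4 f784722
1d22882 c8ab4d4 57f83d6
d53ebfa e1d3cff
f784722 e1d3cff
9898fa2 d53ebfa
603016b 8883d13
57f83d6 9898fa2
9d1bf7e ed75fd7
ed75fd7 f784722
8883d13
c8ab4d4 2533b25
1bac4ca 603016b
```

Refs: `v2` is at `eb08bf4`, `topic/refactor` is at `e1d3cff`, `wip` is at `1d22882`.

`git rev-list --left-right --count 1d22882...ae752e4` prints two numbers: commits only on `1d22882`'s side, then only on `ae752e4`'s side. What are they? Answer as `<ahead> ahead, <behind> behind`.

Reachable from 1d22882: {1d22882, 2533b25, 57f83d6, 603016b, 8883d13, 9898fa2, c8ab4d4, d53ebfa, e1d3cff}.
Reachable from ae752e4: {2533b25, 603016b, 8883d13, ae752e4, d53ebfa, e1d3cff}.
Only in 1d22882's history (ahead): {1d22882, 57f83d6, 9898fa2, c8ab4d4} — 4.
Only in ae752e4's history (behind): {ae752e4} — 1.

4 ahead, 1 behind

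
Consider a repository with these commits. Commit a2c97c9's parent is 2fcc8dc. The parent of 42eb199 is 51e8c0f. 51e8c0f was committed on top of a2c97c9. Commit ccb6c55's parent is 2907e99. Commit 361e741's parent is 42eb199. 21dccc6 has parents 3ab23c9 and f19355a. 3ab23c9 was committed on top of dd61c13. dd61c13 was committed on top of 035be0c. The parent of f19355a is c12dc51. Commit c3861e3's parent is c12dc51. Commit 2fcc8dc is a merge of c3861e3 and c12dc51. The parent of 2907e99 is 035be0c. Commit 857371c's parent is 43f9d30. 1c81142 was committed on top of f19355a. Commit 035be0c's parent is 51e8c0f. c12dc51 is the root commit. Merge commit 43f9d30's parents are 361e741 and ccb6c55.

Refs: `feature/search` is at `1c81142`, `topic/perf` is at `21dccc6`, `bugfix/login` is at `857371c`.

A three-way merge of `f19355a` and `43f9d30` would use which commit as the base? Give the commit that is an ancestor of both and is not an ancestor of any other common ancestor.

Ancestors of f19355a: {c12dc51, f19355a}.
Ancestors of 43f9d30: {035be0c, 2907e99, 2fcc8dc, 361e741, 42eb199, 43f9d30, 51e8c0f, a2c97c9, c12dc51, c3861e3, ccb6c55}.
Common ancestors: {c12dc51}.
The only common ancestor is c12dc51, so it is the merge base.

c12dc51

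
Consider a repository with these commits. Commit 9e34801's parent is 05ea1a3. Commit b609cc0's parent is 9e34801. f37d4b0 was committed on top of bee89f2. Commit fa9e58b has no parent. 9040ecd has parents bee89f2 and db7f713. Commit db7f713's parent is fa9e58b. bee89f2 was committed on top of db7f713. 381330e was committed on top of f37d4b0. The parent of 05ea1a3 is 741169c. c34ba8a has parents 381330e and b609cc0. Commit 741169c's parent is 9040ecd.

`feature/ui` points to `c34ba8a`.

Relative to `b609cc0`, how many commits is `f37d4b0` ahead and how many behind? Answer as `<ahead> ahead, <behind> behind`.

1 ahead, 5 behind

Reachable from f37d4b0: {bee89f2, db7f713, f37d4b0, fa9e58b}.
Reachable from b609cc0: {05ea1a3, 741169c, 9040ecd, 9e34801, b609cc0, bee89f2, db7f713, fa9e58b}.
Only in f37d4b0's history (ahead): {f37d4b0} — 1.
Only in b609cc0's history (behind): {05ea1a3, 741169c, 9040ecd, 9e34801, b609cc0} — 5.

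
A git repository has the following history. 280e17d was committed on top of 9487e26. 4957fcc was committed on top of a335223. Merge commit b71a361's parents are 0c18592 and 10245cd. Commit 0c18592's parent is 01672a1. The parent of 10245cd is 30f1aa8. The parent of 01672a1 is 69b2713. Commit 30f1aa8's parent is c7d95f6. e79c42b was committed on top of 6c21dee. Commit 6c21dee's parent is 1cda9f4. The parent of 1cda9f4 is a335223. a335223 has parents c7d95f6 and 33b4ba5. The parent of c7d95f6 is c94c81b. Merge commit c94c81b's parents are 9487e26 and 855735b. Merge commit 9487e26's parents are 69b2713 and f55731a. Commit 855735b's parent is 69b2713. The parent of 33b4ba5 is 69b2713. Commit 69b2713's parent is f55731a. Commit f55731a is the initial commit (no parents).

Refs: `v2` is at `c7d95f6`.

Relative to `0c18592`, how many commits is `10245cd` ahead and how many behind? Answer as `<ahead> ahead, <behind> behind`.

Reachable from 10245cd: {10245cd, 30f1aa8, 69b2713, 855735b, 9487e26, c7d95f6, c94c81b, f55731a}.
Reachable from 0c18592: {01672a1, 0c18592, 69b2713, f55731a}.
Only in 10245cd's history (ahead): {10245cd, 30f1aa8, 855735b, 9487e26, c7d95f6, c94c81b} — 6.
Only in 0c18592's history (behind): {01672a1, 0c18592} — 2.

6 ahead, 2 behind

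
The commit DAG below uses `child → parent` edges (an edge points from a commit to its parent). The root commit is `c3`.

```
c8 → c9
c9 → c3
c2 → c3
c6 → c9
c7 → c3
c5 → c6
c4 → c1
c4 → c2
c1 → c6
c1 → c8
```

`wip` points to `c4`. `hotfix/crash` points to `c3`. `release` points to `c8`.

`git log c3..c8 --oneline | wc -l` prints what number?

2

Reachable from c8: {c3, c8, c9}.
Reachable from c3: {c3}.
In c8's history but not c3's: {c8, c9} — 2 commits.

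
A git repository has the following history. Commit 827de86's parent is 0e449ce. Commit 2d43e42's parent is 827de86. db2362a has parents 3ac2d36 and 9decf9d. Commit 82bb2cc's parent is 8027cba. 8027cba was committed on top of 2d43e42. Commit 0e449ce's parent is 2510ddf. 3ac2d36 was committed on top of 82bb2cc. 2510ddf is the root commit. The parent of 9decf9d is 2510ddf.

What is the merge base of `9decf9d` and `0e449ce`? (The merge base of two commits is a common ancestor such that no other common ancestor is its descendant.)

2510ddf

Ancestors of 9decf9d: {2510ddf, 9decf9d}.
Ancestors of 0e449ce: {0e449ce, 2510ddf}.
Common ancestors: {2510ddf}.
The only common ancestor is 2510ddf, so it is the merge base.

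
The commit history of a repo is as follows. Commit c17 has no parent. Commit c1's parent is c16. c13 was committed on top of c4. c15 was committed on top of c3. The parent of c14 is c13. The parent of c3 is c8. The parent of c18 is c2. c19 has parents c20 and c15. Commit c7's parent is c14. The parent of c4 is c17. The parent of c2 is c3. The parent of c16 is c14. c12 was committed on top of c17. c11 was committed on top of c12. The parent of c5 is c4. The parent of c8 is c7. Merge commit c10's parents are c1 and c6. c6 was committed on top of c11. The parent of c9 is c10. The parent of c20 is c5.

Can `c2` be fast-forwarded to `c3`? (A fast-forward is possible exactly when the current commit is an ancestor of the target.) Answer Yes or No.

A fast-forward from c2 to c3 is possible iff c2 is an ancestor of c3.
Ancestors of c3: {c13, c14, c17, c3, c4, c7, c8}.
c2 is not among them, so fast-forward is not possible.

No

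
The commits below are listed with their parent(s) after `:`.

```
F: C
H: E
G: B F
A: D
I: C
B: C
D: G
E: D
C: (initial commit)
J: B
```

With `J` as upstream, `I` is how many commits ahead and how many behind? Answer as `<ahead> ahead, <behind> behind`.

Reachable from I: {C, I}.
Reachable from J: {B, C, J}.
Only in I's history (ahead): {I} — 1.
Only in J's history (behind): {B, J} — 2.

1 ahead, 2 behind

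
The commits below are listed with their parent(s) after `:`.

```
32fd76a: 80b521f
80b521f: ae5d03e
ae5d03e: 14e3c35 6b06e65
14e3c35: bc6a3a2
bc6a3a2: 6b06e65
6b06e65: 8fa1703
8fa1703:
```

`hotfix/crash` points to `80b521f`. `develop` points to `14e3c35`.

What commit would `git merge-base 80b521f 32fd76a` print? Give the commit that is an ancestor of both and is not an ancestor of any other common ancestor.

Ancestors of 80b521f: {14e3c35, 6b06e65, 80b521f, 8fa1703, ae5d03e, bc6a3a2}.
Ancestors of 32fd76a: {14e3c35, 32fd76a, 6b06e65, 80b521f, 8fa1703, ae5d03e, bc6a3a2}.
Common ancestors: {14e3c35, 6b06e65, 80b521f, 8fa1703, ae5d03e, bc6a3a2}.
Among these, 80b521f is not an ancestor of any other common ancestor — it is the merge base.

80b521f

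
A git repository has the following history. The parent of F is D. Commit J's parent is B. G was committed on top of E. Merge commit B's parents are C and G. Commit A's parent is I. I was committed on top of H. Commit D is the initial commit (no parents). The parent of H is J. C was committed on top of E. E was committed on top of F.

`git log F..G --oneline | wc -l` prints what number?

Reachable from G: {D, E, F, G}.
Reachable from F: {D, F}.
In G's history but not F's: {E, G} — 2 commits.

2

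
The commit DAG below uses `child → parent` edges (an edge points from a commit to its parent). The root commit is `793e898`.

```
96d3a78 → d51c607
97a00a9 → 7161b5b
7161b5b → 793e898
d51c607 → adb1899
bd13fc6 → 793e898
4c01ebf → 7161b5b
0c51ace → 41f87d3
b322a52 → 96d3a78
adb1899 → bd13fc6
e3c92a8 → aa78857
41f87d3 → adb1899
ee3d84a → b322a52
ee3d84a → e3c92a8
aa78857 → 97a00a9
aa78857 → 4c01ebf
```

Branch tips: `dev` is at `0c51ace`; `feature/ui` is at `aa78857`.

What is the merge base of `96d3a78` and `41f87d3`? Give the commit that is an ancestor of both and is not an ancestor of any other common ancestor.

Ancestors of 96d3a78: {793e898, 96d3a78, adb1899, bd13fc6, d51c607}.
Ancestors of 41f87d3: {41f87d3, 793e898, adb1899, bd13fc6}.
Common ancestors: {793e898, adb1899, bd13fc6}.
Among these, adb1899 is not an ancestor of any other common ancestor — it is the merge base.

adb1899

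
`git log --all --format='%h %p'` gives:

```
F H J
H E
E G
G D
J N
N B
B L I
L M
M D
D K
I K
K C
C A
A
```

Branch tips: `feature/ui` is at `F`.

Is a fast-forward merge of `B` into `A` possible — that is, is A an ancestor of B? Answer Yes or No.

A fast-forward from A to B is possible iff A is an ancestor of B.
Ancestors of B: {A, B, C, D, I, K, L, M}.
A is among them, so fast-forward is possible.

Yes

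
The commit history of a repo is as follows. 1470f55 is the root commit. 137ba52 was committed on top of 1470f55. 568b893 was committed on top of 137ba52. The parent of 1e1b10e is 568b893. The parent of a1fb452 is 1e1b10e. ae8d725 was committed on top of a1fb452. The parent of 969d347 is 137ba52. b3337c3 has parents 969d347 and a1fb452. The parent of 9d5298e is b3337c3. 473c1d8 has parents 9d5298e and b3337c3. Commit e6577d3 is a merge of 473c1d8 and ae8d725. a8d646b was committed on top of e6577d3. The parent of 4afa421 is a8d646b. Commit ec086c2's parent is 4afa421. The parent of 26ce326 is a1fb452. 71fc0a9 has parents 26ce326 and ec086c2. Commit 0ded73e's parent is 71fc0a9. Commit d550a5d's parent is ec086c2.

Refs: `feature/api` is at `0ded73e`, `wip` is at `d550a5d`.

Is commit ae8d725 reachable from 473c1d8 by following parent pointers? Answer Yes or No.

Ancestors of 473c1d8: {137ba52, 1470f55, 1e1b10e, 473c1d8, 568b893, 969d347, 9d5298e, a1fb452, b3337c3}.
ae8d725 is not in that set, so it is not an ancestor of 473c1d8.

No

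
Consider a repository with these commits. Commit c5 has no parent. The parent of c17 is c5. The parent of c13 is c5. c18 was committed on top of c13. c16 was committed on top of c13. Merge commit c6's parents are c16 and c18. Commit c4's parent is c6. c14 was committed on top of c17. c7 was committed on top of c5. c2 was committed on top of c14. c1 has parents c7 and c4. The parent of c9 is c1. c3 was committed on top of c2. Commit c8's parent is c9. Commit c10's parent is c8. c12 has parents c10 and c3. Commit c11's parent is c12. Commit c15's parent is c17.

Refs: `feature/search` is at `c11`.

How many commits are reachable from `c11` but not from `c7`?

15

Reachable from c11: {c1, c10, c11, c12, c13, c14, c16, c17, c18, c2, c3, c4, c5, c6, c7, c8, c9}.
Reachable from c7: {c5, c7}.
In c11's history but not c7's: {c1, c10, c11, c12, c13, c14, c16, c17, c18, c2, c3, c4, c6, c8, c9} — 15 commits.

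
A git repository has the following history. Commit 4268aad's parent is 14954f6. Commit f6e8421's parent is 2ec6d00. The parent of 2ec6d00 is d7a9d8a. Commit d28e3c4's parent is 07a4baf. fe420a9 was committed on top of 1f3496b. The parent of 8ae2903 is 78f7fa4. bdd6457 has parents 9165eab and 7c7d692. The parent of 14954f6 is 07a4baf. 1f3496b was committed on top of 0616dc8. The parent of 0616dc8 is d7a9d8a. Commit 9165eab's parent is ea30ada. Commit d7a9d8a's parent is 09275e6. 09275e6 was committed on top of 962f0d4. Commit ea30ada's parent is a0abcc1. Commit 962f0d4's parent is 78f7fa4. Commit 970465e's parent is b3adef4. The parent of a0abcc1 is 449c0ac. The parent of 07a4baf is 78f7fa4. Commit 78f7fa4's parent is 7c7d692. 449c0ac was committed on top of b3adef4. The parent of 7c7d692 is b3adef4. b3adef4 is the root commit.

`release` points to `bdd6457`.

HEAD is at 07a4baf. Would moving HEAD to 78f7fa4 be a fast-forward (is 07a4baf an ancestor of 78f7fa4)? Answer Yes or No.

No

A fast-forward from 07a4baf to 78f7fa4 is possible iff 07a4baf is an ancestor of 78f7fa4.
Ancestors of 78f7fa4: {78f7fa4, 7c7d692, b3adef4}.
07a4baf is not among them, so fast-forward is not possible.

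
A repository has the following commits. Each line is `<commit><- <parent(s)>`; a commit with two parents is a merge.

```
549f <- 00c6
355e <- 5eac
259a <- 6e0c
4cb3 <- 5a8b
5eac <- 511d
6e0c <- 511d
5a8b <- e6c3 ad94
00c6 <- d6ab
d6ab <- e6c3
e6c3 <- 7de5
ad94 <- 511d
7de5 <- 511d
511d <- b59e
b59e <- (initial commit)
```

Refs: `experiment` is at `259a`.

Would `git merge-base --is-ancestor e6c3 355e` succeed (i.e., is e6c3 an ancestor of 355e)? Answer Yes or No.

No

Ancestors of 355e: {355e, 511d, 5eac, b59e}.
e6c3 is not in that set, so it is not an ancestor of 355e.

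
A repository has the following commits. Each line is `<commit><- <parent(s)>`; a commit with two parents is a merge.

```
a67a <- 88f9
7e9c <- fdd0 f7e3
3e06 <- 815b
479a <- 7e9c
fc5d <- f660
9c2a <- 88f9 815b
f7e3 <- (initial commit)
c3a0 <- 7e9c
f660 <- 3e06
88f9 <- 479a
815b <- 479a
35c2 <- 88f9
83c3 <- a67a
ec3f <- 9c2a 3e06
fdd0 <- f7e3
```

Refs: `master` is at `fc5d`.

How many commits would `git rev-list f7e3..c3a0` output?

3

Reachable from c3a0: {7e9c, c3a0, f7e3, fdd0}.
Reachable from f7e3: {f7e3}.
In c3a0's history but not f7e3's: {7e9c, c3a0, fdd0} — 3 commits.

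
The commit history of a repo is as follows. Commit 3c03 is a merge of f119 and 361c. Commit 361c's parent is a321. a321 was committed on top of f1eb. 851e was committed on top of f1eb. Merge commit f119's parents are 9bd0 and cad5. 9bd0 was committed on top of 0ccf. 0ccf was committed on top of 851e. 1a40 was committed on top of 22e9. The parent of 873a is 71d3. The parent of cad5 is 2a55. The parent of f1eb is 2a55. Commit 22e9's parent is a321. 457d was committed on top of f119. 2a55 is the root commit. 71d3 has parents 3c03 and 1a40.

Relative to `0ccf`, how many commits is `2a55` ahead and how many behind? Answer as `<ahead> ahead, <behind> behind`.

Reachable from 2a55: {2a55}.
Reachable from 0ccf: {0ccf, 2a55, 851e, f1eb}.
Only in 2a55's history (ahead): {} — 0.
Only in 0ccf's history (behind): {0ccf, 851e, f1eb} — 3.

0 ahead, 3 behind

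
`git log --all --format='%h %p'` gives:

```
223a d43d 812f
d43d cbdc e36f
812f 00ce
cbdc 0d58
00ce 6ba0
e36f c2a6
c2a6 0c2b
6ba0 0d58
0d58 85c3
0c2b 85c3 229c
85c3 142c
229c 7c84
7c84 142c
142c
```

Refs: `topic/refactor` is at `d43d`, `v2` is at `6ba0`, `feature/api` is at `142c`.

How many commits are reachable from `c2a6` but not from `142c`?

5

Reachable from c2a6: {0c2b, 142c, 229c, 7c84, 85c3, c2a6}.
Reachable from 142c: {142c}.
In c2a6's history but not 142c's: {0c2b, 229c, 7c84, 85c3, c2a6} — 5 commits.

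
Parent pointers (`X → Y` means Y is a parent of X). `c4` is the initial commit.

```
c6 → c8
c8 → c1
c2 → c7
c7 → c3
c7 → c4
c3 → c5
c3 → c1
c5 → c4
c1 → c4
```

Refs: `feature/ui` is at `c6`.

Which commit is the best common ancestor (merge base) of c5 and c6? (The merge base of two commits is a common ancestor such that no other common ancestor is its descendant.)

c4

Ancestors of c5: {c4, c5}.
Ancestors of c6: {c1, c4, c6, c8}.
Common ancestors: {c4}.
The only common ancestor is c4, so it is the merge base.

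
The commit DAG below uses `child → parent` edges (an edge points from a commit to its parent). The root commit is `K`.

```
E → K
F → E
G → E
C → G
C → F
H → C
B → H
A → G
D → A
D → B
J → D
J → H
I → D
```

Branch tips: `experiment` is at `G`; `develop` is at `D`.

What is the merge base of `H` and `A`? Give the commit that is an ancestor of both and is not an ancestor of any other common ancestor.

Ancestors of H: {C, E, F, G, H, K}.
Ancestors of A: {A, E, G, K}.
Common ancestors: {E, G, K}.
Among these, G is not an ancestor of any other common ancestor — it is the merge base.

G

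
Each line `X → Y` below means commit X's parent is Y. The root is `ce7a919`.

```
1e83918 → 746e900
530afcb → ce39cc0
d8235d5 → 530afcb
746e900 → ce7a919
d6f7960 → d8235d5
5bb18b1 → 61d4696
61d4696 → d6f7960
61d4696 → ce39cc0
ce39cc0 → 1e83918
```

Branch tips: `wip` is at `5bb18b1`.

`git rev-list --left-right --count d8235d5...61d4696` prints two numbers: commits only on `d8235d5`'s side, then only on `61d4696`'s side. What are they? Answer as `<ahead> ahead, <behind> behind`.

Reachable from d8235d5: {1e83918, 530afcb, 746e900, ce39cc0, ce7a919, d8235d5}.
Reachable from 61d4696: {1e83918, 530afcb, 61d4696, 746e900, ce39cc0, ce7a919, d6f7960, d8235d5}.
Only in d8235d5's history (ahead): {} — 0.
Only in 61d4696's history (behind): {61d4696, d6f7960} — 2.

0 ahead, 2 behind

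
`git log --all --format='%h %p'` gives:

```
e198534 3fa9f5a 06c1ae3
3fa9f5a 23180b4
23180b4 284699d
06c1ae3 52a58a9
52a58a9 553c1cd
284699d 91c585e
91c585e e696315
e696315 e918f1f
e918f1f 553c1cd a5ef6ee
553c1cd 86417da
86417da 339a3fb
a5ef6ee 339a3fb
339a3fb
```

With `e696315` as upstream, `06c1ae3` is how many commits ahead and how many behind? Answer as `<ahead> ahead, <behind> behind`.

Reachable from 06c1ae3: {06c1ae3, 339a3fb, 52a58a9, 553c1cd, 86417da}.
Reachable from e696315: {339a3fb, 553c1cd, 86417da, a5ef6ee, e696315, e918f1f}.
Only in 06c1ae3's history (ahead): {06c1ae3, 52a58a9} — 2.
Only in e696315's history (behind): {a5ef6ee, e696315, e918f1f} — 3.

2 ahead, 3 behind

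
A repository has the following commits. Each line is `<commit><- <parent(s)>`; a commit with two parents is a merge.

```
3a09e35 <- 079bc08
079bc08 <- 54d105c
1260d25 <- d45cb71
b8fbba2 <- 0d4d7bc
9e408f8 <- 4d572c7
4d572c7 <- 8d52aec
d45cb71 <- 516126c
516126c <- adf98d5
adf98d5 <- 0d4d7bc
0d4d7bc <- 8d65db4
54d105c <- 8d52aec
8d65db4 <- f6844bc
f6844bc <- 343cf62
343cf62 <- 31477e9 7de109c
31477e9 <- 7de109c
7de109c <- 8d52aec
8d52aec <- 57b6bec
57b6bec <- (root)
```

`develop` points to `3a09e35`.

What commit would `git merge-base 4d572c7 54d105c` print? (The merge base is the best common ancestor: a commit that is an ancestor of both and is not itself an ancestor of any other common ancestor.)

8d52aec

Ancestors of 4d572c7: {4d572c7, 57b6bec, 8d52aec}.
Ancestors of 54d105c: {54d105c, 57b6bec, 8d52aec}.
Common ancestors: {57b6bec, 8d52aec}.
Among these, 8d52aec is not an ancestor of any other common ancestor — it is the merge base.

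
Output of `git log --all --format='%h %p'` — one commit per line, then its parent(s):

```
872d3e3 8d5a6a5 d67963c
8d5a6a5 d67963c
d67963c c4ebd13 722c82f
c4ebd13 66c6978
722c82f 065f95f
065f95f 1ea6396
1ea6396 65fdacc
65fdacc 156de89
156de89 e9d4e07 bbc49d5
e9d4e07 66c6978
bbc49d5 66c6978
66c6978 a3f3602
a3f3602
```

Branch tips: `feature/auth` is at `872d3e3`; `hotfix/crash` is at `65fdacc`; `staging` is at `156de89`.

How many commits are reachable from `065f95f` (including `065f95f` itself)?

8

Walking parent pointers from 065f95f: reachable set = {065f95f, 156de89, 1ea6396, 65fdacc, 66c6978, a3f3602, bbc49d5, e9d4e07}.
That is 8 commits.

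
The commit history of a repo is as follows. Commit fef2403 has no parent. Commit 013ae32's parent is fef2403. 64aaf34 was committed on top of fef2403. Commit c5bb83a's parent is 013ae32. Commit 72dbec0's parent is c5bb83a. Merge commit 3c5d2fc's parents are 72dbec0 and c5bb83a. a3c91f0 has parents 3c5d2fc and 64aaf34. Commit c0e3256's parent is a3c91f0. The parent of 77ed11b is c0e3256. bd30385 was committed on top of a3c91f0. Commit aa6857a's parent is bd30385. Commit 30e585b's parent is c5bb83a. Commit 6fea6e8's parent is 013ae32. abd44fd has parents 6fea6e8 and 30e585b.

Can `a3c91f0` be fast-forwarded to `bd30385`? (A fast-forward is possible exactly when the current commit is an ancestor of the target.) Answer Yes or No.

Yes

A fast-forward from a3c91f0 to bd30385 is possible iff a3c91f0 is an ancestor of bd30385.
Ancestors of bd30385: {013ae32, 3c5d2fc, 64aaf34, 72dbec0, a3c91f0, bd30385, c5bb83a, fef2403}.
a3c91f0 is among them, so fast-forward is possible.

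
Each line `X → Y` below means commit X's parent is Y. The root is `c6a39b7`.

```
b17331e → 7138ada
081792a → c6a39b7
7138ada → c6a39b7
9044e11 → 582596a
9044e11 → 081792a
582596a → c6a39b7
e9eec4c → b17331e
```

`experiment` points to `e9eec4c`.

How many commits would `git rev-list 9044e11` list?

Walking parent pointers from 9044e11: reachable set = {081792a, 582596a, 9044e11, c6a39b7}.
That is 4 commits.

4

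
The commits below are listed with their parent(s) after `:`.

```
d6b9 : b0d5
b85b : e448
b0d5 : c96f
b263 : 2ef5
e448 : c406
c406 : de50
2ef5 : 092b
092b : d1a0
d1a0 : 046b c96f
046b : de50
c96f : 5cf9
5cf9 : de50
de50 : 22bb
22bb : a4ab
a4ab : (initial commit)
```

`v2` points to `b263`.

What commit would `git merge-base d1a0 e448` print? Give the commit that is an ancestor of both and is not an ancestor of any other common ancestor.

Ancestors of d1a0: {046b, 22bb, 5cf9, a4ab, c96f, d1a0, de50}.
Ancestors of e448: {22bb, a4ab, c406, de50, e448}.
Common ancestors: {22bb, a4ab, de50}.
Among these, de50 is not an ancestor of any other common ancestor — it is the merge base.

de50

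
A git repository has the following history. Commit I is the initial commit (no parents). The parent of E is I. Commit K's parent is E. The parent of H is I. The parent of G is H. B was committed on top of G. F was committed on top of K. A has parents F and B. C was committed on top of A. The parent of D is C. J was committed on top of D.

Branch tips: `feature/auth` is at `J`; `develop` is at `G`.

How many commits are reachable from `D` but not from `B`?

6

Reachable from D: {A, B, C, D, E, F, G, H, I, K}.
Reachable from B: {B, G, H, I}.
In D's history but not B's: {A, C, D, E, F, K} — 6 commits.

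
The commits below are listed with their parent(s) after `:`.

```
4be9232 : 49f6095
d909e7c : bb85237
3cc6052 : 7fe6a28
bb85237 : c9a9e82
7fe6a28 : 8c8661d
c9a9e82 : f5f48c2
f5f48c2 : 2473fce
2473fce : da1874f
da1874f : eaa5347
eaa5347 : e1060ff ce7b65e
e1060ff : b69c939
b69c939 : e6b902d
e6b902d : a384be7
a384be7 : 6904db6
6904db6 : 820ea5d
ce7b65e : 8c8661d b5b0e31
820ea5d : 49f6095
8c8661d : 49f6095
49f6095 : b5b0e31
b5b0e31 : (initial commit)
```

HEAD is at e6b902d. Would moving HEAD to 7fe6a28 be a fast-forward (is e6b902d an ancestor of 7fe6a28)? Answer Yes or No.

No

A fast-forward from e6b902d to 7fe6a28 is possible iff e6b902d is an ancestor of 7fe6a28.
Ancestors of 7fe6a28: {49f6095, 7fe6a28, 8c8661d, b5b0e31}.
e6b902d is not among them, so fast-forward is not possible.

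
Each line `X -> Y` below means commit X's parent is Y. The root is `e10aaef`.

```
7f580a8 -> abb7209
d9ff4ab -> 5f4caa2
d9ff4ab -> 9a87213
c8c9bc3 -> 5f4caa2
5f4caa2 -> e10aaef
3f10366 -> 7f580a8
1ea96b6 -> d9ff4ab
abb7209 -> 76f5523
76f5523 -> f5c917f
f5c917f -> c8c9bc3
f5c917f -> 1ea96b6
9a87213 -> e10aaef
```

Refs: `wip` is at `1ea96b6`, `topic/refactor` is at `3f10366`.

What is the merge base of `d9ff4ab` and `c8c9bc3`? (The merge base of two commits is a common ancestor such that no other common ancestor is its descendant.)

5f4caa2

Ancestors of d9ff4ab: {5f4caa2, 9a87213, d9ff4ab, e10aaef}.
Ancestors of c8c9bc3: {5f4caa2, c8c9bc3, e10aaef}.
Common ancestors: {5f4caa2, e10aaef}.
Among these, 5f4caa2 is not an ancestor of any other common ancestor — it is the merge base.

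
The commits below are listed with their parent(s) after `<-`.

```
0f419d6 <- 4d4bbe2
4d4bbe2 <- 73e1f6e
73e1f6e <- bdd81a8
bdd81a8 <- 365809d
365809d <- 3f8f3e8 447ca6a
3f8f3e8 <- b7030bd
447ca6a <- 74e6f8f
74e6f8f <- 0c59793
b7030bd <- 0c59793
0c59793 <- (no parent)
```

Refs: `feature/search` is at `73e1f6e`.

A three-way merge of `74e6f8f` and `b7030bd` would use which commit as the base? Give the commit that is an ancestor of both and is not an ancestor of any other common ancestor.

0c59793

Ancestors of 74e6f8f: {0c59793, 74e6f8f}.
Ancestors of b7030bd: {0c59793, b7030bd}.
Common ancestors: {0c59793}.
The only common ancestor is 0c59793, so it is the merge base.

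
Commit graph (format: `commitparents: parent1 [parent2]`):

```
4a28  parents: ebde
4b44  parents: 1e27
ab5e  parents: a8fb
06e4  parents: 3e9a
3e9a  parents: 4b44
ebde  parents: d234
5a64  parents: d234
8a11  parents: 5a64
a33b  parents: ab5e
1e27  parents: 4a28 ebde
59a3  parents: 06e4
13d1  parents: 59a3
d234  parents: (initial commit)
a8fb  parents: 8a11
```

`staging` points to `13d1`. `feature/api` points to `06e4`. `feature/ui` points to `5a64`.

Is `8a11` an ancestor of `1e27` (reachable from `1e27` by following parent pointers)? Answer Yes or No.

Ancestors of 1e27: {1e27, 4a28, d234, ebde}.
8a11 is not in that set, so it is not an ancestor of 1e27.

No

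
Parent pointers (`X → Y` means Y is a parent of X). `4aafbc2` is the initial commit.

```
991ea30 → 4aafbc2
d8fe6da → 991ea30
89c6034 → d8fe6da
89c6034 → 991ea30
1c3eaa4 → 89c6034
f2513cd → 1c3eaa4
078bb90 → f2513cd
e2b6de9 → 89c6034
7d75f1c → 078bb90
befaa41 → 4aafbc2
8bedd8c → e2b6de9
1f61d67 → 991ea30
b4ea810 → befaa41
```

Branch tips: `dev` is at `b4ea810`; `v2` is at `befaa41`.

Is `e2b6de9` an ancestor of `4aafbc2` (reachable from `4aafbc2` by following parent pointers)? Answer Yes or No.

Ancestors of 4aafbc2: {4aafbc2}.
e2b6de9 is not in that set, so it is not an ancestor of 4aafbc2.

No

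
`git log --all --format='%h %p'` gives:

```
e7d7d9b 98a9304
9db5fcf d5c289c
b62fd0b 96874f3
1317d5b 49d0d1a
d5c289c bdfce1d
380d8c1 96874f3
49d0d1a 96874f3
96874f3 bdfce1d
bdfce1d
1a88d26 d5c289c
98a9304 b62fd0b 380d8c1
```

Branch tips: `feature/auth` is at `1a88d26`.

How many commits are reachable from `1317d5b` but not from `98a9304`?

Reachable from 1317d5b: {1317d5b, 49d0d1a, 96874f3, bdfce1d}.
Reachable from 98a9304: {380d8c1, 96874f3, 98a9304, b62fd0b, bdfce1d}.
In 1317d5b's history but not 98a9304's: {1317d5b, 49d0d1a} — 2 commits.

2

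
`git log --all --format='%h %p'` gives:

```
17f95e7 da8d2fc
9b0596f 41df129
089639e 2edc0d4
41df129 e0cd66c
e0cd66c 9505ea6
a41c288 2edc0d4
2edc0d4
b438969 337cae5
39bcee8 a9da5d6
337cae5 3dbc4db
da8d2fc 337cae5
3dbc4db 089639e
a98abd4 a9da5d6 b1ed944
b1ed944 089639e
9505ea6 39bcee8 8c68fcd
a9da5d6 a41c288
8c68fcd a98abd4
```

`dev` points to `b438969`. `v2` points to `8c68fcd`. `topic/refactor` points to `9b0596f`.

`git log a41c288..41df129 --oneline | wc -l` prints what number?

Reachable from 41df129: {089639e, 2edc0d4, 39bcee8, 41df129, 8c68fcd, 9505ea6, a41c288, a98abd4, a9da5d6, b1ed944, e0cd66c}.
Reachable from a41c288: {2edc0d4, a41c288}.
In 41df129's history but not a41c288's: {089639e, 39bcee8, 41df129, 8c68fcd, 9505ea6, a98abd4, a9da5d6, b1ed944, e0cd66c} — 9 commits.

9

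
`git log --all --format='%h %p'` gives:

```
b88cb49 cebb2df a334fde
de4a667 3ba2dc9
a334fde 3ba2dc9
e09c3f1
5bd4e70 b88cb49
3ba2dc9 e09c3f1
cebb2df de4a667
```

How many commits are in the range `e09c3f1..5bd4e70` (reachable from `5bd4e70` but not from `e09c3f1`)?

Reachable from 5bd4e70: {3ba2dc9, 5bd4e70, a334fde, b88cb49, cebb2df, de4a667, e09c3f1}.
Reachable from e09c3f1: {e09c3f1}.
In 5bd4e70's history but not e09c3f1's: {3ba2dc9, 5bd4e70, a334fde, b88cb49, cebb2df, de4a667} — 6 commits.

6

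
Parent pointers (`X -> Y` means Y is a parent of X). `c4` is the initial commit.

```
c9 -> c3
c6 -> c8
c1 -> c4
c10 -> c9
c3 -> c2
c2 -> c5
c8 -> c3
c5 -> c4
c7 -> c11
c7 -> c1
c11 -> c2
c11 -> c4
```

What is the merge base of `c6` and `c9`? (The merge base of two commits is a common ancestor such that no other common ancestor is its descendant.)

Ancestors of c6: {c2, c3, c4, c5, c6, c8}.
Ancestors of c9: {c2, c3, c4, c5, c9}.
Common ancestors: {c2, c3, c4, c5}.
Among these, c3 is not an ancestor of any other common ancestor — it is the merge base.

c3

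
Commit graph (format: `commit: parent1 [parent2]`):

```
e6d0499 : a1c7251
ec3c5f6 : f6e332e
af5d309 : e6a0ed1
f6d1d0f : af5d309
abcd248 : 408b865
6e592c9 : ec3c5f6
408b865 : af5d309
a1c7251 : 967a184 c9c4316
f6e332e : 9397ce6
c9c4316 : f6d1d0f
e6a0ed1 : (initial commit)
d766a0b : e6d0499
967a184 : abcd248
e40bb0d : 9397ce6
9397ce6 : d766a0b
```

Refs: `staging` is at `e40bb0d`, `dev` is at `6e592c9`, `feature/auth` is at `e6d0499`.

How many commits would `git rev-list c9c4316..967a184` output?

3

Reachable from 967a184: {408b865, 967a184, abcd248, af5d309, e6a0ed1}.
Reachable from c9c4316: {af5d309, c9c4316, e6a0ed1, f6d1d0f}.
In 967a184's history but not c9c4316's: {408b865, 967a184, abcd248} — 3 commits.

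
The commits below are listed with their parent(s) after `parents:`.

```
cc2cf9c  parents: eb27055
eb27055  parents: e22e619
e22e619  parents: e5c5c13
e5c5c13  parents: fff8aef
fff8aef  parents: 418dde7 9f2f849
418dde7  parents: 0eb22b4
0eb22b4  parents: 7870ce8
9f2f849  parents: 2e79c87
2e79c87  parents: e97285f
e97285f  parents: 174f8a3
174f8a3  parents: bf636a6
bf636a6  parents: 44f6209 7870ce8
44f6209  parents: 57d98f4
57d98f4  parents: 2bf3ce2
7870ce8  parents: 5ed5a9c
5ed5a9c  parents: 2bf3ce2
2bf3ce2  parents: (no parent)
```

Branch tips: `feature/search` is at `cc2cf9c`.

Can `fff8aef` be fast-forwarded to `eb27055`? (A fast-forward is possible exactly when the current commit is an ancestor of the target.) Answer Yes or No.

A fast-forward from fff8aef to eb27055 is possible iff fff8aef is an ancestor of eb27055.
Ancestors of eb27055: {0eb22b4, 174f8a3, 2bf3ce2, 2e79c87, 418dde7, 44f6209, 57d98f4, 5ed5a9c, 7870ce8, 9f2f849, bf636a6, e22e619, e5c5c13, e97285f, eb27055, fff8aef}.
fff8aef is among them, so fast-forward is possible.

Yes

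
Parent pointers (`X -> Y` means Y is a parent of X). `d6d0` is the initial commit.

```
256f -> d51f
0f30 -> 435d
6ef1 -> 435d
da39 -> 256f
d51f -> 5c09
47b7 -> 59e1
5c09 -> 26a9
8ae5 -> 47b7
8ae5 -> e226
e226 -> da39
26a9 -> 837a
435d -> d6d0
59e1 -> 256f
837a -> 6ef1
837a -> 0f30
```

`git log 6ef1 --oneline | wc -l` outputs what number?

3

Walking parent pointers from 6ef1: reachable set = {435d, 6ef1, d6d0}.
That is 3 commits.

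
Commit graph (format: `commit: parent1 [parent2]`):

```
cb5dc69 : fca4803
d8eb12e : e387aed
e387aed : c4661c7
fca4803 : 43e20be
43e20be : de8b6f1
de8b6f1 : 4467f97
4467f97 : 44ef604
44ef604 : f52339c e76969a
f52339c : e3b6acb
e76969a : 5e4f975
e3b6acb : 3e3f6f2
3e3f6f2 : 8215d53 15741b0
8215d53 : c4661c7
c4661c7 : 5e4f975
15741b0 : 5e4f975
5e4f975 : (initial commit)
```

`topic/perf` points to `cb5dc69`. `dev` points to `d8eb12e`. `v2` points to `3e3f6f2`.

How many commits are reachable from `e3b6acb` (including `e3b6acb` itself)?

6

Walking parent pointers from e3b6acb: reachable set = {15741b0, 3e3f6f2, 5e4f975, 8215d53, c4661c7, e3b6acb}.
That is 6 commits.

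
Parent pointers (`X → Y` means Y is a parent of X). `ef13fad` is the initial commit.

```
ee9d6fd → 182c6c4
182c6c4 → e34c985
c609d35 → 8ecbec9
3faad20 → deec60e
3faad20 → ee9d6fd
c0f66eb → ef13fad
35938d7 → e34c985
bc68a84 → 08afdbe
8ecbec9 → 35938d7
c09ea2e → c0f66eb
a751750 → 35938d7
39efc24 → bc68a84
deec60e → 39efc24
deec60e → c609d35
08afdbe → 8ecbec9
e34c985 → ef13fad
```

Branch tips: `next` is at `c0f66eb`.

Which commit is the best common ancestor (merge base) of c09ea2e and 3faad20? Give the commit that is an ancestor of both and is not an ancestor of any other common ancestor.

ef13fad

Ancestors of c09ea2e: {c09ea2e, c0f66eb, ef13fad}.
Ancestors of 3faad20: {08afdbe, 182c6c4, 35938d7, 39efc24, 3faad20, 8ecbec9, bc68a84, c609d35, deec60e, e34c985, ee9d6fd, ef13fad}.
Common ancestors: {ef13fad}.
The only common ancestor is ef13fad, so it is the merge base.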